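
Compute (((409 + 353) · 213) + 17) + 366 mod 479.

308

409 + 353 = 762 ≡ 283 (mod 479)
283 · 213 = 60279 ≡ 404 (mod 479)
404 + 17 = 421
421 + 366 = 787 ≡ 308 (mod 479)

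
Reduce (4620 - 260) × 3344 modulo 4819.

2365

4620 - 260 = 4360
4360 × 3344 = 14579840 ≡ 2365 (mod 4819)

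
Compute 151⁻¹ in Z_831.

820

831 = 5*151 + 76
151 = 1*76 + 75
76 = 1*75 + 1
75 = 75*1 + 0
gcd(151, 831) = 1, so the inverse exists.
Back-substitute for 1:
1 = 1*76 − 1*75
  = −1*151 + 2*76
  = 2*831 − 11*151
So 151⁻¹ ≡ −11 ≡ 820 (mod 831).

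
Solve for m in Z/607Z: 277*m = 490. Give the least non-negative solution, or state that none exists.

gcd(277, 607) = 1, so a unique solution mod 607 exists.
277⁻¹ ≡ 355 (mod 607).
m ≡ 355*490 ≡ 348 (mod 607).

348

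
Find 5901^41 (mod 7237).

3801

Compute successive squares:
41 in binary is 101001, i.e. 41 = 32 + 8 + 1.
5901^1 ≡ 5901 (mod 7237)
5901^2 ≡ 5901^2 = 34821801 ≡ 4594 (mod 7237)
5901^4 ≡ 4594^2 = 21104836 ≡ 1744 (mod 7237)
5901^8 ≡ 1744^2 = 3041536 ≡ 1996 (mod 7237)
5901^16 ≡ 1996^2 = 3984016 ≡ 3666 (mod 7237)
5901^32 ≡ 3666^2 = 13439556 ≡ 447 (mod 7237)
5901^41 = 5901^32 * 5901^8 * 5901^1 ≡ 447 * 1996 * 5901 (mod 7237).
Accumulate the product:
447 * 1996 = 892212 ≡ 2061
2061 * 5901 = 12161961 ≡ 3801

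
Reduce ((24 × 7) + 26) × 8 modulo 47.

24 × 7 = 168 ≡ 27 (mod 47)
27 + 26 = 53 ≡ 6 (mod 47)
6 × 8 = 48 ≡ 1 (mod 47)

1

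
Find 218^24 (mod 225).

By square-and-multiply:
24 in binary is 11000, i.e. 24 = 16 + 8.
218^1 ≡ 218 (mod 225)
218^2 ≡ 218^2 = 47524 ≡ 49 (mod 225)
218^4 ≡ 49^2 = 2401 ≡ 151 (mod 225)
218^8 ≡ 151^2 = 22801 ≡ 76 (mod 225)
218^16 ≡ 76^2 = 5776 ≡ 151 (mod 225)
218^24 = 218^16 · 218^8 ≡ 151 · 76 (mod 225).
151 · 76 = 11476 ≡ 1 (mod 225).

1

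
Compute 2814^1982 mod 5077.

4318

Compute successive squares:
2814^1 ≡ 2814 (mod 5077)
2814^2 ≡ 2814^2 = 7918596 ≡ 3553 (mod 5077)
2814^4 ≡ 3553^2 = 12623809 ≡ 2387 (mod 5077)
2814^8 ≡ 2387^2 = 5697769 ≡ 1375 (mod 5077)
2814^16 ≡ 1375^2 = 1890625 ≡ 1981 (mod 5077)
2814^32 ≡ 1981^2 = 3924361 ≡ 4917 (mod 5077)
2814^64 ≡ 4917^2 = 24176889 ≡ 215 (mod 5077)
2814^128 ≡ 215^2 = 46225 ≡ 532 (mod 5077)
2814^256 ≡ 532^2 = 283024 ≡ 3789 (mod 5077)
2814^512 ≡ 3789^2 = 14356521 ≡ 3842 (mod 5077)
2814^1024 ≡ 3842^2 = 14760964 ≡ 2125 (mod 5077)
2814^1982 = 2814^1024 × 2814^512 × 2814^256 × 2814^128 × 2814^32 × 2814^16 × 2814^8 × 2814^4 × 2814^2 ≡ 2125 × 3842 × 3789 × 532 × 4917 × 1981 × 1375 × 2387 × 3553 (mod 5077).
Accumulate the product:
2125 × 3842 = 8164250 ≡ 434
434 × 3789 = 1644426 ≡ 4555
4555 × 532 = 2423260 ≡ 1531
1531 × 4917 = 7527927 ≡ 3813
3813 × 1981 = 7553553 ≡ 4054
4054 × 1375 = 5574250 ≡ 4781
4781 × 2387 = 11412247 ≡ 4228
4228 × 3553 = 15022084 ≡ 4318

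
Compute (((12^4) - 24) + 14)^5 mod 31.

25

(12)^4 ≡ 28 (mod 31)
28 - 24 = 4
4 + 14 = 18
(18)^5 ≡ 25 (mod 31)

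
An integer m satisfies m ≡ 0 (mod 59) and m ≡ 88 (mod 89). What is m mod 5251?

177

59⁻¹ mod 89: 59×86 ≡ 1 (mod 89), so 59⁻¹ ≡ 86.
m = 0 + 59×((88 − 0)×86 mod 89) = 0 + 59×3 = 177.
Check: 177 mod 59 = 0, 177 mod 89 = 88. ✓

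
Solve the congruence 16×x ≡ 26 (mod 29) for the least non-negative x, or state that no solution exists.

27

gcd(16, 29) = 1, so a unique solution mod 29 exists.
16⁻¹ ≡ 20 (mod 29).
x ≡ 20×26 ≡ 27 (mod 29).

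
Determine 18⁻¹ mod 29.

By the extended Euclidean algorithm:
29 = 1*18 + 11
18 = 1*11 + 7
11 = 1*7 + 4
7 = 1*4 + 3
4 = 1*3 + 1
3 = 3*1 + 0
gcd(18, 29) = 1, so the inverse exists.
Back-substitute for 1:
1 = 1*4 − 1*3
  = −1*7 + 2*4
  = 2*11 − 3*7
  = −3*18 + 5*11
  = 5*29 − 8*18
So 18⁻¹ ≡ −8 ≡ 21 (mod 29).

21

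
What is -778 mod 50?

22

-778 = -16·50 + 22, so -778 ≡ 22 (mod 50).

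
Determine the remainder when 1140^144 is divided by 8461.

144 in binary is 10010000, i.e. 144 = 128 + 16.
1140^1 ≡ 1140 (mod 8461)
1140^2 ≡ 1140^2 = 1299600 ≡ 5067 (mod 8461)
1140^4 ≡ 5067^2 = 25674489 ≡ 3815 (mod 8461)
1140^8 ≡ 3815^2 = 14554225 ≡ 1305 (mod 8461)
1140^16 ≡ 1305^2 = 1703025 ≡ 2364 (mod 8461)
1140^32 ≡ 2364^2 = 5588496 ≡ 4236 (mod 8461)
1140^64 ≡ 4236^2 = 17943696 ≡ 6376 (mod 8461)
1140^128 ≡ 6376^2 = 40653376 ≡ 6732 (mod 8461)
1140^144 = 1140^128 * 1140^16 ≡ 6732 * 2364 (mod 8461).
6732 * 2364 = 15914448 ≡ 7768 (mod 8461).

7768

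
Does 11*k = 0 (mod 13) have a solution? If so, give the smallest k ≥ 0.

gcd(11, 13) = 1, so a unique solution mod 13 exists.
11⁻¹ ≡ 6 (mod 13).
k ≡ 6*0 ≡ 0 (mod 13).

0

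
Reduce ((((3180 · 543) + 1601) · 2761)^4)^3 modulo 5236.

1177

3180 · 543 = 1726740 ≡ 4096 (mod 5236)
4096 + 1601 = 5697 ≡ 461 (mod 5236)
461 · 2761 = 1272821 ≡ 473 (mod 5236)
(473)^4 ≡ 2937 (mod 5236)
(2937)^3 ≡ 1177 (mod 5236)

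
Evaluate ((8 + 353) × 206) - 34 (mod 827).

729

8 + 353 = 361
361 × 206 = 74366 ≡ 763 (mod 827)
763 - 34 = 729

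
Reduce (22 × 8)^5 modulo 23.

7

22 × 8 = 176 ≡ 15 (mod 23)
(15)^5 ≡ 7 (mod 23)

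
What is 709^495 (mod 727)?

398

709^1 ≡ 709 (mod 727)
709^2 ≡ 709^2 = 502681 ≡ 324 (mod 727)
709^4 ≡ 324^2 = 104976 ≡ 288 (mod 727)
709^8 ≡ 288^2 = 82944 ≡ 66 (mod 727)
709^16 ≡ 66^2 = 4356 ≡ 721 (mod 727)
709^32 ≡ 721^2 = 519841 ≡ 36 (mod 727)
709^64 ≡ 36^2 = 1296 ≡ 569 (mod 727)
709^128 ≡ 569^2 = 323761 ≡ 246 (mod 727)
709^256 ≡ 246^2 = 60516 ≡ 175 (mod 727)
709^495 = 709^256 · 709^128 · 709^64 · 709^32 · 709^8 · 709^4 · 709^2 · 709^1 ≡ 175 · 246 · 569 · 36 · 66 · 288 · 324 · 709 (mod 727).
Accumulate the product:
175 · 246 = 43050 ≡ 157
157 · 569 = 89333 ≡ 639
639 · 36 = 23004 ≡ 467
467 · 66 = 30822 ≡ 288
288 · 288 = 82944 ≡ 66
66 · 324 = 21384 ≡ 301
301 · 709 = 213409 ≡ 398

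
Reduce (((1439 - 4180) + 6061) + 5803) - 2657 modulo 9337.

1439 - 4180 = -2741 ≡ 6596 (mod 9337)
6596 + 6061 = 12657 ≡ 3320 (mod 9337)
3320 + 5803 = 9123
9123 - 2657 = 6466

6466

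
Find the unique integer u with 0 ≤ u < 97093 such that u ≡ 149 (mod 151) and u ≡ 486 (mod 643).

79575

151⁻¹ mod 643: 151×511 ≡ 1 (mod 643), so 151⁻¹ ≡ 511.
u = 149 + 151×((486 − 149)×511 mod 643) = 149 + 151×526 = 79575.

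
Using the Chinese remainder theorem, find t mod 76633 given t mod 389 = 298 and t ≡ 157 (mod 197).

41921

389⁻¹ mod 197: 389·118 ≡ 1 (mod 197), so 389⁻¹ ≡ 118.
t = 298 + 389·((157 − 298)·118 mod 197) = 298 + 389·107 = 41921.
Check: 41921 mod 389 = 298, 41921 mod 197 = 157. ✓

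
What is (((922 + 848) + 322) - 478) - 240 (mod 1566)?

922 + 848 = 1770 ≡ 204 (mod 1566)
204 + 322 = 526
526 - 478 = 48
48 - 240 = -192 ≡ 1374 (mod 1566)

1374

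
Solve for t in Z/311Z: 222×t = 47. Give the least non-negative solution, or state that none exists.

293

gcd(222, 311) = 1, so a unique solution mod 311 exists.
222⁻¹ ≡ 304 (mod 311).
t ≡ 304×47 ≡ 293 (mod 311).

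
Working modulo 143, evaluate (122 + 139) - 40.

78

122 + 139 = 261 ≡ 118 (mod 143)
118 - 40 = 78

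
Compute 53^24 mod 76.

53^1 ≡ 53 (mod 76)
53^2 ≡ 53^2 = 2809 ≡ 73 (mod 76)
53^4 ≡ 73^2 = 5329 ≡ 9 (mod 76)
53^8 ≡ 9^2 = 81 ≡ 5 (mod 76)
53^16 ≡ 5^2 = 25 (mod 76)
53^24 = 53^16 * 53^8 ≡ 25 * 5 (mod 76).
25 * 5 = 125 ≡ 49 (mod 76).

49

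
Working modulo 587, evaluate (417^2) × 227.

575

(417)^2 ≡ 137 (mod 587)
137 × 227 = 31099 ≡ 575 (mod 587)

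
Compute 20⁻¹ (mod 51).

23

51 = 2×20 + 11
20 = 1×11 + 9
11 = 1×9 + 2
9 = 4×2 + 1
2 = 2×1 + 0
gcd(20, 51) = 1, so the inverse exists.
Bézout: 1 = −9×51 + 23×20.
So 20⁻¹ ≡ 23 (mod 51).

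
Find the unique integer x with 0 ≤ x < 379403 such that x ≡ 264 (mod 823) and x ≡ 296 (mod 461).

130298

823⁻¹ mod 461: 823*149 ≡ 1 (mod 461), so 823⁻¹ ≡ 149.
x = 264 + 823*((296 − 264)*149 mod 461) = 264 + 823*158 = 130298.
Check: 130298 mod 823 = 264, 130298 mod 461 = 296. ✓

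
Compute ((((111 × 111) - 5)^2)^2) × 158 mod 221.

80

111 × 111 = 12321 ≡ 166 (mod 221)
166 - 5 = 161
(161)^2 ≡ 64 (mod 221)
(64)^2 ≡ 118 (mod 221)
118 × 158 = 18644 ≡ 80 (mod 221)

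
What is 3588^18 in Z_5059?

Compute successive squares:
18 in binary is 10010, i.e. 18 = 16 + 2.
3588^1 ≡ 3588 (mod 5059)
3588^2 ≡ 3588^2 = 12873744 ≡ 3648 (mod 5059)
3588^4 ≡ 3648^2 = 13307904 ≡ 2734 (mod 5059)
3588^8 ≡ 2734^2 = 7474756 ≡ 2613 (mod 5059)
3588^16 ≡ 2613^2 = 6827769 ≡ 3178 (mod 5059)
3588^18 = 3588^16 × 3588^2 ≡ 3178 × 3648 (mod 5059).
3178 × 3648 = 11593344 ≡ 3175 (mod 5059).

3175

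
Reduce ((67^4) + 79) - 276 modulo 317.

(67)^4 ≡ 65 (mod 317)
65 + 79 = 144
144 - 276 = -132 ≡ 185 (mod 317)

185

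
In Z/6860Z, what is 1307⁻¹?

6860 = 5×1307 + 325
1307 = 4×325 + 7
325 = 46×7 + 3
7 = 2×3 + 1
3 = 3×1 + 0
gcd(1307, 6860) = 1, so the inverse exists.
Bézout: 1 = −374×6860 + 1963×1307.
So 1307⁻¹ ≡ 1963 (mod 6860).

1963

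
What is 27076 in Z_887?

27076 = 30*887 + 466, so 27076 ≡ 466 (mod 887).

466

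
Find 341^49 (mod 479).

306

By square-and-multiply:
49 in binary is 110001, i.e. 49 = 32 + 16 + 1.
341^1 ≡ 341 (mod 479)
341^2 ≡ 341^2 = 116281 ≡ 363 (mod 479)
341^4 ≡ 363^2 = 131769 ≡ 44 (mod 479)
341^8 ≡ 44^2 = 1936 ≡ 20 (mod 479)
341^16 ≡ 20^2 = 400 (mod 479)
341^32 ≡ 400^2 = 160000 ≡ 14 (mod 479)
341^49 = 341^32 * 341^16 * 341^1 ≡ 14 * 400 * 341 (mod 479).
Accumulate the product:
14 * 400 = 5600 ≡ 331
331 * 341 = 112871 ≡ 306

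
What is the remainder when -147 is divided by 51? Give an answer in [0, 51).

-147 = -3·51 + 6, so -147 ≡ 6 (mod 51).

6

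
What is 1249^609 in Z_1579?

609 in binary is 1001100001, i.e. 609 = 512 + 64 + 32 + 1.
1249^1 ≡ 1249 (mod 1579)
1249^2 ≡ 1249^2 = 1560001 ≡ 1528 (mod 1579)
1249^4 ≡ 1528^2 = 2334784 ≡ 1022 (mod 1579)
1249^8 ≡ 1022^2 = 1044484 ≡ 765 (mod 1579)
1249^16 ≡ 765^2 = 585225 ≡ 995 (mod 1579)
1249^32 ≡ 995^2 = 990025 ≡ 1571 (mod 1579)
1249^64 ≡ 1571^2 = 2468041 ≡ 64 (mod 1579)
1249^128 ≡ 64^2 = 4096 ≡ 938 (mod 1579)
1249^256 ≡ 938^2 = 879844 ≡ 341 (mod 1579)
1249^512 ≡ 341^2 = 116281 ≡ 1014 (mod 1579)
1249^609 = 1249^512 × 1249^64 × 1249^32 × 1249^1 ≡ 1014 × 64 × 1571 × 1249 (mod 1579).
Accumulate the product:
1014 × 64 = 64896 ≡ 157
157 × 1571 = 246647 ≡ 323
323 × 1249 = 403427 ≡ 782

782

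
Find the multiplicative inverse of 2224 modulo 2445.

874

Run the extended Euclidean algorithm:
2445 = 1·2224 + 221
2224 = 10·221 + 14
221 = 15·14 + 11
14 = 1·11 + 3
11 = 3·3 + 2
3 = 1·2 + 1
2 = 2·1 + 0
gcd(2224, 2445) = 1, so the inverse exists.
Bézout: 1 = −795·2445 + 874·2224.
So 2224⁻¹ ≡ 874 (mod 2445).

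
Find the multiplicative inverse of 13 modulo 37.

20

Apply the Euclidean algorithm and back-substitute:
37 = 2·13 + 11
13 = 1·11 + 2
11 = 5·2 + 1
2 = 2·1 + 0
gcd(13, 37) = 1, so the inverse exists.
Back-substitute for 1:
1 = 1·11 − 5·2
  = −5·13 + 6·11
  = 6·37 − 17·13
So 13⁻¹ ≡ −17 ≡ 20 (mod 37).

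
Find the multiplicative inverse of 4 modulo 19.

Run the extended Euclidean algorithm:
19 = 4*4 + 3
4 = 1*3 + 1
3 = 3*1 + 0
gcd(4, 19) = 1, so the inverse exists.
Back-substitute for 1:
1 = 1*4 − 1*3
  = −1*19 + 5*4
So 4⁻¹ ≡ 5 (mod 19).

5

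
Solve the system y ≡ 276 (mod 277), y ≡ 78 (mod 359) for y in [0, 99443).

277⁻¹ mod 359: 277·197 ≡ 1 (mod 359), so 277⁻¹ ≡ 197.
y = 276 + 277·((78 − 276)·197 mod 359) = 276 + 277·125 = 34901.

34901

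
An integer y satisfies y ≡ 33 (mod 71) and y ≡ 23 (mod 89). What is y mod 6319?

3583

71⁻¹ mod 89: 71×84 ≡ 1 (mod 89), so 71⁻¹ ≡ 84.
y = 33 + 71×((23 − 33)×84 mod 89) = 33 + 71×50 = 3583.
Check: 3583 mod 71 = 33, 3583 mod 89 = 23. ✓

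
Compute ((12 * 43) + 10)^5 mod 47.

17

12 * 43 = 516 ≡ 46 (mod 47)
46 + 10 = 56 ≡ 9 (mod 47)
(9)^5 ≡ 17 (mod 47)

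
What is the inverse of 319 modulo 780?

379

By the extended Euclidean algorithm:
780 = 2·319 + 142
319 = 2·142 + 35
142 = 4·35 + 2
35 = 17·2 + 1
2 = 2·1 + 0
gcd(319, 780) = 1, so the inverse exists.
Bézout: 1 = −155·780 + 379·319.
So 319⁻¹ ≡ 379 (mod 780).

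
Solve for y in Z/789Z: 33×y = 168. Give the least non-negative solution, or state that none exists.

29

gcd(33, 789) = 3, and 3 | 168, so solutions exist.
Divide through by 3: 11×y ≡ 56 mod 263.
11⁻¹ ≡ 24 (mod 263).
y ≡ 24×56 ≡ 29 (mod 263).
The smallest non-negative solution is y = 29.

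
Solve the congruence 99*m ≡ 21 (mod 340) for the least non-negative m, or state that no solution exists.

gcd(99, 340) = 1, so a unique solution mod 340 exists.
99⁻¹ ≡ 79 (mod 340).
m ≡ 79*21 ≡ 299 (mod 340).

299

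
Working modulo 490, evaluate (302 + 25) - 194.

302 + 25 = 327
327 - 194 = 133

133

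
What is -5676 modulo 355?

4

-5676 = -16*355 + 4, so -5676 ≡ 4 (mod 355).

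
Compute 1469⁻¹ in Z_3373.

2900

By the extended Euclidean algorithm:
3373 = 2*1469 + 435
1469 = 3*435 + 164
435 = 2*164 + 107
164 = 1*107 + 57
107 = 1*57 + 50
57 = 1*50 + 7
50 = 7*7 + 1
7 = 7*1 + 0
gcd(1469, 3373) = 1, so the inverse exists.
Back-substitute for 1:
1 = 1*50 − 7*7
  = −7*57 + 8*50
  = 8*107 − 15*57
  = −15*164 + 23*107
  = 23*435 − 61*164
  = −61*1469 + 206*435
  = 206*3373 − 473*1469
So 1469⁻¹ ≡ −473 ≡ 2900 (mod 3373).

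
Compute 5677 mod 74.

5677 = 76*74 + 53, so 5677 ≡ 53 (mod 74).

53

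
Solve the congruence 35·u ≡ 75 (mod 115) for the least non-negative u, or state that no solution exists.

12

gcd(35, 115) = 5, and 5 | 75, so solutions exist.
Divide through by 5: 7·u mod 23 = 15.
7⁻¹ ≡ 10 (mod 23).
u ≡ 10·15 ≡ 12 (mod 23).
The smallest non-negative solution is u = 12.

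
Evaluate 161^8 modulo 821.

161^1 ≡ 161 (mod 821)
161^2 ≡ 161^2 = 25921 ≡ 470 (mod 821)
161^4 ≡ 470^2 = 220900 ≡ 51 (mod 821)
161^8 ≡ 51^2 = 2601 ≡ 138 (mod 821)
So 161^8 ≡ 138 (mod 821).

138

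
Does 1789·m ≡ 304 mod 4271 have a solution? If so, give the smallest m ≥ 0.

gcd(1789, 4271) = 1, so a unique solution mod 4271 exists.
1789⁻¹ ≡ 1134 (mod 4271).
m ≡ 1134·304 ≡ 3056 (mod 4271).

3056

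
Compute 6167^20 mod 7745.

Using repeated squaring:
20 in binary is 10100, i.e. 20 = 16 + 4.
6167^1 ≡ 6167 (mod 7745)
6167^2 ≡ 6167^2 = 38031889 ≡ 3939 (mod 7745)
6167^4 ≡ 3939^2 = 15515721 ≡ 2486 (mod 7745)
6167^8 ≡ 2486^2 = 6180196 ≡ 7431 (mod 7745)
6167^16 ≡ 7431^2 = 55219761 ≡ 5656 (mod 7745)
6167^20 = 6167^16 × 6167^4 ≡ 5656 × 2486 (mod 7745).
5656 × 2486 = 14060816 ≡ 3641 (mod 7745).

3641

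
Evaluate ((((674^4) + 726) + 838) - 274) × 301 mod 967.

(674)^4 ≡ 347 (mod 967)
347 + 726 = 1073 ≡ 106 (mod 967)
106 + 838 = 944
944 - 274 = 670
670 × 301 = 201670 ≡ 534 (mod 967)

534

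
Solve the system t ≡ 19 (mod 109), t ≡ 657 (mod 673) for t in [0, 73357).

28250

109⁻¹ mod 673: 109·531 ≡ 1 (mod 673), so 109⁻¹ ≡ 531.
t = 19 + 109·((657 − 19)·531 mod 673) = 19 + 109·259 = 28250.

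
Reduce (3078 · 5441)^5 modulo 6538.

3078 · 5441 = 16747398 ≡ 3580 (mod 6538)
(3580)^5 ≡ 5948 (mod 6538)

5948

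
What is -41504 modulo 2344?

-41504 = -18*2344 + 688, so -41504 ≡ 688 (mod 2344).

688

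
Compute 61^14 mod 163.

77

Using repeated squaring:
14 in binary is 1110, i.e. 14 = 8 + 4 + 2.
61^1 ≡ 61 (mod 163)
61^2 ≡ 61^2 = 3721 ≡ 135 (mod 163)
61^4 ≡ 135^2 = 18225 ≡ 132 (mod 163)
61^8 ≡ 132^2 = 17424 ≡ 146 (mod 163)
61^14 = 61^8 · 61^4 · 61^2 ≡ 146 · 132 · 135 (mod 163).
Accumulate the product:
146 · 132 = 19272 ≡ 38
38 · 135 = 5130 ≡ 77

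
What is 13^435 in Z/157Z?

Using repeated squaring:
435 in binary is 110110011, i.e. 435 = 256 + 128 + 32 + 16 + 2 + 1.
13^1 ≡ 13 (mod 157)
13^2 ≡ 13^2 = 169 ≡ 12 (mod 157)
13^4 ≡ 12^2 = 144 (mod 157)
13^8 ≡ 144^2 = 20736 ≡ 12 (mod 157)
13^16 ≡ 12^2 = 144 (mod 157)
13^32 ≡ 144^2 = 20736 ≡ 12 (mod 157)
13^64 ≡ 12^2 = 144 (mod 157)
13^128 ≡ 144^2 = 20736 ≡ 12 (mod 157)
13^256 ≡ 12^2 = 144 (mod 157)
13^435 = 13^256 · 13^128 · 13^32 · 13^16 · 13^2 · 13^1 ≡ 144 · 12 · 12 · 144 · 12 · 13 (mod 157).
Accumulate the product:
144 · 12 = 1728 ≡ 1
1 · 12 = 12
12 · 144 = 1728 ≡ 1
1 · 12 = 12
12 · 13 = 156

156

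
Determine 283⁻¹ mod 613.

13

613 = 2·283 + 47
283 = 6·47 + 1
47 = 47·1 + 0
gcd(283, 613) = 1, so the inverse exists.
Back-substitute for 1:
1 = 1·283 − 6·47
  = −6·613 + 13·283
So 283⁻¹ ≡ 13 (mod 613).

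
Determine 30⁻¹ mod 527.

123

527 = 17·30 + 17
30 = 1·17 + 13
17 = 1·13 + 4
13 = 3·4 + 1
4 = 4·1 + 0
gcd(30, 527) = 1, so the inverse exists.
Back-substitute for 1:
1 = 1·13 − 3·4
  = −3·17 + 4·13
  = 4·30 − 7·17
  = −7·527 + 123·30
So 30⁻¹ ≡ 123 (mod 527).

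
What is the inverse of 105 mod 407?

407 = 3·105 + 92
105 = 1·92 + 13
92 = 7·13 + 1
13 = 13·1 + 0
gcd(105, 407) = 1, so the inverse exists.
Back-substitute for 1:
1 = 1·92 − 7·13
  = −7·105 + 8·92
  = 8·407 − 31·105
So 105⁻¹ ≡ −31 ≡ 376 (mod 407).

376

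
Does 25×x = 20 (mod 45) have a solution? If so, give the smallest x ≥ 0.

8

gcd(25, 45) = 5, and 5 | 20, so solutions exist.
Divide through by 5: 5×x ≡ 4 (mod 9).
5⁻¹ ≡ 2 (mod 9).
x ≡ 2×4 ≡ 8 (mod 9).
The smallest non-negative solution is x = 8.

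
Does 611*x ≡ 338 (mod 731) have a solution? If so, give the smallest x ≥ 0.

gcd(611, 731) = 1, so a unique solution mod 731 exists.
611⁻¹ ≡ 67 (mod 731).
x ≡ 67*338 ≡ 716 (mod 731).

716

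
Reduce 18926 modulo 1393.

817

18926 = 13·1393 + 817, so 18926 ≡ 817 (mod 1393).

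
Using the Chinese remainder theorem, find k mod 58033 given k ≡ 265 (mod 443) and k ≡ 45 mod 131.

443⁻¹ mod 131: 443*76 ≡ 1 (mod 131), so 443⁻¹ ≡ 76.
k = 265 + 443*((45 − 265)*76 mod 131) = 265 + 443*48 = 21529.

21529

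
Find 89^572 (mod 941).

Compute successive squares:
572 in binary is 1000111100, i.e. 572 = 512 + 32 + 16 + 8 + 4.
89^1 ≡ 89 (mod 941)
89^2 ≡ 89^2 = 7921 ≡ 393 (mod 941)
89^4 ≡ 393^2 = 154449 ≡ 125 (mod 941)
89^8 ≡ 125^2 = 15625 ≡ 569 (mod 941)
89^16 ≡ 569^2 = 323761 ≡ 57 (mod 941)
89^32 ≡ 57^2 = 3249 ≡ 426 (mod 941)
89^64 ≡ 426^2 = 181476 ≡ 804 (mod 941)
89^128 ≡ 804^2 = 646416 ≡ 890 (mod 941)
89^256 ≡ 890^2 = 792100 ≡ 719 (mod 941)
89^512 ≡ 719^2 = 516961 ≡ 352 (mod 941)
89^572 = 89^512 × 89^32 × 89^16 × 89^8 × 89^4 ≡ 352 × 426 × 57 × 569 × 125 (mod 941).
Accumulate the product:
352 × 426 = 149952 ≡ 333
333 × 57 = 18981 ≡ 161
161 × 569 = 91609 ≡ 332
332 × 125 = 41500 ≡ 96

96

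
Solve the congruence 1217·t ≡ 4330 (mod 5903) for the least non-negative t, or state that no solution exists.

gcd(1217, 5903) = 1, so a unique solution mod 5903 exists.
1217⁻¹ ≡ 3211 (mod 5903).
t ≡ 3211·4330 ≡ 2065 (mod 5903).

2065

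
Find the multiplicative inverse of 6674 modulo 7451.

7451 = 1×6674 + 777
6674 = 8×777 + 458
777 = 1×458 + 319
458 = 1×319 + 139
319 = 2×139 + 41
139 = 3×41 + 16
41 = 2×16 + 9
16 = 1×9 + 7
9 = 1×7 + 2
7 = 3×2 + 1
2 = 2×1 + 0
gcd(6674, 7451) = 1, so the inverse exists.
Back-substitute for 1:
1 = 1×7 − 3×2
  = −3×9 + 4×7
  = 4×16 − 7×9
  = −7×41 + 18×16
  = 18×139 − 61×41
  = −61×319 + 140×139
  = 140×458 − 201×319
  = −201×777 + 341×458
  = 341×6674 − 2929×777
  = −2929×7451 + 3270×6674
So 6674⁻¹ ≡ 3270 (mod 7451).

3270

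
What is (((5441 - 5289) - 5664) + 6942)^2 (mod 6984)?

5441 - 5289 = 152
152 - 5664 = -5512 ≡ 1472 (mod 6984)
1472 + 6942 = 8414 ≡ 1430 (mod 6984)
(1430)^2 ≡ 5572 (mod 6984)

5572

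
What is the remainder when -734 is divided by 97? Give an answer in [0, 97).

42

-734 = -8×97 + 42, so -734 ≡ 42 (mod 97).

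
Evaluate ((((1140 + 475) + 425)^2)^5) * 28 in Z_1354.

1140 + 475 = 1615 ≡ 261 (mod 1354)
261 + 425 = 686
(686)^2 ≡ 758 (mod 1354)
(758)^5 ≡ 836 (mod 1354)
836 * 28 = 23408 ≡ 390 (mod 1354)

390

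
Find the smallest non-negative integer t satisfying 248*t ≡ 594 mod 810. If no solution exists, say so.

gcd(248, 810) = 2, and 2 | 594, so solutions exist.
Divide through by 2: 124*t = 297 (mod 405).
124⁻¹ ≡ 49 (mod 405).
t ≡ 49*297 ≡ 378 (mod 405).
The smallest non-negative solution is t = 378.

378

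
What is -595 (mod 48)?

-595 = -13*48 + 29, so -595 ≡ 29 (mod 48).

29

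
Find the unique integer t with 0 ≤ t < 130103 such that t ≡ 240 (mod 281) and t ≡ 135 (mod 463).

15414

281⁻¹ mod 463: 281·145 ≡ 1 (mod 463), so 281⁻¹ ≡ 145.
t = 240 + 281·((135 − 240)·145 mod 463) = 240 + 281·54 = 15414.
Check: 15414 mod 281 = 240, 15414 mod 463 = 135. ✓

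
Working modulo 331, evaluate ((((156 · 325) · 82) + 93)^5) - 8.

5

156 · 325 = 50700 ≡ 57 (mod 331)
57 · 82 = 4674 ≡ 40 (mod 331)
40 + 93 = 133
(133)^5 ≡ 13 (mod 331)
13 - 8 = 5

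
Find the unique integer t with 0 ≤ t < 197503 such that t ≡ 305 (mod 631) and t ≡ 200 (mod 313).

631⁻¹ mod 313: 631*188 ≡ 1 (mod 313), so 631⁻¹ ≡ 188.
t = 305 + 631*((200 − 305)*188 mod 313) = 305 + 631*292 = 184557.
Check: 184557 mod 631 = 305, 184557 mod 313 = 200. ✓

184557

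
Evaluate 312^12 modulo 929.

352

Compute successive squares:
312^1 ≡ 312 (mod 929)
312^2 ≡ 312^2 = 97344 ≡ 728 (mod 929)
312^4 ≡ 728^2 = 529984 ≡ 454 (mod 929)
312^8 ≡ 454^2 = 206116 ≡ 807 (mod 929)
312^12 = 312^8 * 312^4 ≡ 807 * 454 (mod 929).
807 * 454 = 366378 ≡ 352 (mod 929).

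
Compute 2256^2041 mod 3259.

2012

Compute successive squares:
2256^1 ≡ 2256 (mod 3259)
2256^2 ≡ 2256^2 = 5089536 ≡ 2237 (mod 3259)
2256^4 ≡ 2237^2 = 5004169 ≡ 1604 (mod 3259)
2256^8 ≡ 1604^2 = 2572816 ≡ 1465 (mod 3259)
2256^16 ≡ 1465^2 = 2146225 ≡ 1803 (mod 3259)
2256^32 ≡ 1803^2 = 3250809 ≡ 1586 (mod 3259)
2256^64 ≡ 1586^2 = 2515396 ≡ 2707 (mod 3259)
2256^128 ≡ 2707^2 = 7327849 ≡ 1617 (mod 3259)
2256^256 ≡ 1617^2 = 2614689 ≡ 971 (mod 3259)
2256^512 ≡ 971^2 = 942841 ≡ 990 (mod 3259)
2256^1024 ≡ 990^2 = 980100 ≡ 2400 (mod 3259)
2256^2041 = 2256^1024 · 2256^512 · 2256^256 · 2256^128 · 2256^64 · 2256^32 · 2256^16 · 2256^8 · 2256^1 ≡ 2400 · 990 · 971 · 1617 · 2707 · 1586 · 1803 · 1465 · 2256 (mod 3259).
Accumulate the product:
2400 · 990 = 2376000 ≡ 189
189 · 971 = 183519 ≡ 1015
1015 · 1617 = 1641255 ≡ 1978
1978 · 2707 = 5354446 ≡ 3168
3168 · 1586 = 5024448 ≡ 2329
2329 · 1803 = 4199187 ≡ 1595
1595 · 1465 = 2336675 ≡ 3231
3231 · 2256 = 7289136 ≡ 2012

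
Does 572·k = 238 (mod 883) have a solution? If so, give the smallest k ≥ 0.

gcd(572, 883) = 1, so a unique solution mod 883 exists.
572⁻¹ ≡ 724 (mod 883).
k ≡ 724·238 ≡ 127 (mod 883).

127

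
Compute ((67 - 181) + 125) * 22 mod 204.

38

67 - 181 = -114 ≡ 90 (mod 204)
90 + 125 = 215 ≡ 11 (mod 204)
11 * 22 = 242 ≡ 38 (mod 204)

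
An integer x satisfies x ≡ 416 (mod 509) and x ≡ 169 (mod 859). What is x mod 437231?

334320

509⁻¹ mod 859: 509*832 ≡ 1 (mod 859), so 509⁻¹ ≡ 832.
x = 416 + 509*((169 − 416)*832 mod 859) = 416 + 509*656 = 334320.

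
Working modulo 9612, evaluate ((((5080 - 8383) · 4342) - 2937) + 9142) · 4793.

7823

5080 - 8383 = -3303 ≡ 6309 (mod 9612)
6309 · 4342 = 27393678 ≡ 9090 (mod 9612)
9090 - 2937 = 6153
6153 + 9142 = 15295 ≡ 5683 (mod 9612)
5683 · 4793 = 27238619 ≡ 7823 (mod 9612)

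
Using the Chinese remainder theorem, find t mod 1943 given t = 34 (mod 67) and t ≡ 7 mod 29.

67⁻¹ mod 29: 67×13 ≡ 1 (mod 29), so 67⁻¹ ≡ 13.
t = 34 + 67×((7 − 34)×13 mod 29) = 34 + 67×26 = 1776.

1776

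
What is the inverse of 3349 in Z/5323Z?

391

Apply the Euclidean algorithm and back-substitute:
5323 = 1·3349 + 1974
3349 = 1·1974 + 1375
1974 = 1·1375 + 599
1375 = 2·599 + 177
599 = 3·177 + 68
177 = 2·68 + 41
68 = 1·41 + 27
41 = 1·27 + 14
27 = 1·14 + 13
14 = 1·13 + 1
13 = 13·1 + 0
gcd(3349, 5323) = 1, so the inverse exists.
Bézout: 1 = −246·5323 + 391·3349.
So 3349⁻¹ ≡ 391 (mod 5323).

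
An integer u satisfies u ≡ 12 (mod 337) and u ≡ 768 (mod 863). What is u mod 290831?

337⁻¹ mod 863: 337·484 ≡ 1 (mod 863), so 337⁻¹ ≡ 484.
u = 12 + 337·((768 − 12)·484 mod 863) = 12 + 337·855 = 288147.
Check: 288147 mod 337 = 12, 288147 mod 863 = 768. ✓

288147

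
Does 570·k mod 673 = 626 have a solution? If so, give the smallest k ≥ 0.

gcd(570, 673) = 1, so a unique solution mod 673 exists.
570⁻¹ ≡ 98 (mod 673).
k ≡ 98·626 ≡ 105 (mod 673).

105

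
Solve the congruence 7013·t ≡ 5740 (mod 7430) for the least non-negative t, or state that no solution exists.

2160

gcd(7013, 7430) = 1, so a unique solution mod 7430 exists.
7013⁻¹ ≡ 3617 (mod 7430).
t ≡ 3617·5740 ≡ 2160 (mod 7430).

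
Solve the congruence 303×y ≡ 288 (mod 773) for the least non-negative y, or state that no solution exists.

552

gcd(303, 773) = 1, so a unique solution mod 773 exists.
303⁻¹ ≡ 324 (mod 773).
y ≡ 324×288 ≡ 552 (mod 773).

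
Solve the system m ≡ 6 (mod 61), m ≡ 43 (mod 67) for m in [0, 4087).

61⁻¹ mod 67: 61*11 ≡ 1 (mod 67), so 61⁻¹ ≡ 11.
m = 6 + 61*((43 − 6)*11 mod 67) = 6 + 61*5 = 311.

311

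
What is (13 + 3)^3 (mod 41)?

37

13 + 3 = 16
(16)^3 ≡ 37 (mod 41)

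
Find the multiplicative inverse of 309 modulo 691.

By the extended Euclidean algorithm:
691 = 2*309 + 73
309 = 4*73 + 17
73 = 4*17 + 5
17 = 3*5 + 2
5 = 2*2 + 1
2 = 2*1 + 0
gcd(309, 691) = 1, so the inverse exists.
Back-substitute for 1:
1 = 1*5 − 2*2
  = −2*17 + 7*5
  = 7*73 − 30*17
  = −30*309 + 127*73
  = 127*691 − 284*309
So 309⁻¹ ≡ −284 ≡ 407 (mod 691).

407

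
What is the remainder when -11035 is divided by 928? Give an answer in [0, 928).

101

-11035 = -12*928 + 101, so -11035 ≡ 101 (mod 928).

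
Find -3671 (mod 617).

31

-3671 = -6*617 + 31, so -3671 ≡ 31 (mod 617).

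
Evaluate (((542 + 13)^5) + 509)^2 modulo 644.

542 + 13 = 555
(555)^5 ≡ 151 (mod 644)
151 + 509 = 660 ≡ 16 (mod 644)
(16)^2 ≡ 256 (mod 644)

256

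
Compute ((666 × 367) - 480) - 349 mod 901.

323

666 × 367 = 244422 ≡ 251 (mod 901)
251 - 480 = -229 ≡ 672 (mod 901)
672 - 349 = 323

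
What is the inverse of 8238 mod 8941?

4922

8941 = 1×8238 + 703
8238 = 11×703 + 505
703 = 1×505 + 198
505 = 2×198 + 109
198 = 1×109 + 89
109 = 1×89 + 20
89 = 4×20 + 9
20 = 2×9 + 2
9 = 4×2 + 1
2 = 2×1 + 0
gcd(8238, 8941) = 1, so the inverse exists.
Bézout: 1 = 3703×8941 − 4019×8238.
So 8238⁻¹ ≡ −4019 ≡ 4922 (mod 8941).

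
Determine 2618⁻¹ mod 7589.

1661

Apply the Euclidean algorithm and back-substitute:
7589 = 2·2618 + 2353
2618 = 1·2353 + 265
2353 = 8·265 + 233
265 = 1·233 + 32
233 = 7·32 + 9
32 = 3·9 + 5
9 = 1·5 + 4
5 = 1·4 + 1
4 = 4·1 + 0
gcd(2618, 7589) = 1, so the inverse exists.
Bézout: 1 = −573·7589 + 1661·2618.
So 2618⁻¹ ≡ 1661 (mod 7589).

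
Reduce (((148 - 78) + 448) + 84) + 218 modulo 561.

148 - 78 = 70
70 + 448 = 518
518 + 84 = 602 ≡ 41 (mod 561)
41 + 218 = 259

259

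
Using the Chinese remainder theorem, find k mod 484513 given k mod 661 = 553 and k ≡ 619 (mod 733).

661⁻¹ mod 733: 661×621 ≡ 1 (mod 733), so 661⁻¹ ≡ 621.
k = 553 + 661×((619 − 553)×621 mod 733) = 553 + 661×671 = 444084.
Check: 444084 mod 661 = 553, 444084 mod 733 = 619. ✓

444084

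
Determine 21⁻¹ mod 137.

124

Apply the Euclidean algorithm and back-substitute:
137 = 6×21 + 11
21 = 1×11 + 10
11 = 1×10 + 1
10 = 10×1 + 0
gcd(21, 137) = 1, so the inverse exists.
Bézout: 1 = 2×137 − 13×21.
So 21⁻¹ ≡ −13 ≡ 124 (mod 137).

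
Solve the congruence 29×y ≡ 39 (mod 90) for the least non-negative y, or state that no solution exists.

gcd(29, 90) = 1, so a unique solution mod 90 exists.
29⁻¹ ≡ 59 (mod 90).
y ≡ 59×39 ≡ 51 (mod 90).

51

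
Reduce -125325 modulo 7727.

6034

-125325 = -17·7727 + 6034, so -125325 ≡ 6034 (mod 7727).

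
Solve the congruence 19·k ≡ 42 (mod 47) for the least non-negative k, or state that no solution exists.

22

gcd(19, 47) = 1, so a unique solution mod 47 exists.
19⁻¹ ≡ 5 (mod 47).
k ≡ 5·42 ≡ 22 (mod 47).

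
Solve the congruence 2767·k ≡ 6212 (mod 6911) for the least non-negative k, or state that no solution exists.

1326

gcd(2767, 6911) = 1, so a unique solution mod 6911 exists.
2767⁻¹ ≡ 532 (mod 6911).
k ≡ 532·6212 ≡ 1326 (mod 6911).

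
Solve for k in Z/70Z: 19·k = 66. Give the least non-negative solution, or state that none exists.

gcd(19, 70) = 1, so a unique solution mod 70 exists.
19⁻¹ ≡ 59 (mod 70).
k ≡ 59·66 ≡ 44 (mod 70).

44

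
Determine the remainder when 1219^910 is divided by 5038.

4225

By square-and-multiply:
910 in binary is 1110001110, i.e. 910 = 512 + 256 + 128 + 8 + 4 + 2.
1219^1 ≡ 1219 (mod 5038)
1219^2 ≡ 1219^2 = 1485961 ≡ 4789 (mod 5038)
1219^4 ≡ 4789^2 = 22934521 ≡ 1545 (mod 5038)
1219^8 ≡ 1545^2 = 2387025 ≡ 4051 (mod 5038)
1219^16 ≡ 4051^2 = 16410601 ≡ 1835 (mod 5038)
1219^32 ≡ 1835^2 = 3367225 ≡ 1841 (mod 5038)
1219^64 ≡ 1841^2 = 3389281 ≡ 3745 (mod 5038)
1219^128 ≡ 3745^2 = 14025025 ≡ 4271 (mod 5038)
1219^256 ≡ 4271^2 = 18241441 ≡ 3881 (mod 5038)
1219^512 ≡ 3881^2 = 15062161 ≡ 3579 (mod 5038)
1219^910 = 1219^512 * 1219^256 * 1219^128 * 1219^8 * 1219^4 * 1219^2 ≡ 3579 * 3881 * 4271 * 4051 * 1545 * 4789 (mod 5038).
Accumulate the product:
3579 * 3881 = 13890099 ≡ 333
333 * 4271 = 1422243 ≡ 1527
1527 * 4051 = 6185877 ≡ 4251
4251 * 1545 = 6567795 ≡ 3281
3281 * 4789 = 15712709 ≡ 4225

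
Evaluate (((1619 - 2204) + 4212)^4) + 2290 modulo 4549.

905

1619 - 2204 = -585 ≡ 3964 (mod 4549)
3964 + 4212 = 8176 ≡ 3627 (mod 4549)
(3627)^4 ≡ 3164 (mod 4549)
3164 + 2290 = 5454 ≡ 905 (mod 4549)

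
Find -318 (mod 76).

-318 = -5*76 + 62, so -318 ≡ 62 (mod 76).

62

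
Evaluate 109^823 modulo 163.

Using repeated squaring:
109^1 ≡ 109 (mod 163)
109^2 ≡ 109^2 = 11881 ≡ 145 (mod 163)
109^4 ≡ 145^2 = 21025 ≡ 161 (mod 163)
109^8 ≡ 161^2 = 25921 ≡ 4 (mod 163)
109^16 ≡ 4^2 = 16 (mod 163)
109^32 ≡ 16^2 = 256 ≡ 93 (mod 163)
109^64 ≡ 93^2 = 8649 ≡ 10 (mod 163)
109^128 ≡ 10^2 = 100 (mod 163)
109^256 ≡ 100^2 = 10000 ≡ 57 (mod 163)
109^512 ≡ 57^2 = 3249 ≡ 152 (mod 163)
109^823 = 109^512 × 109^256 × 109^32 × 109^16 × 109^4 × 109^2 × 109^1 ≡ 152 × 57 × 93 × 16 × 161 × 145 × 109 (mod 163).
Accumulate the product:
152 × 57 = 8664 ≡ 25
25 × 93 = 2325 ≡ 43
43 × 16 = 688 ≡ 36
36 × 161 = 5796 ≡ 91
91 × 145 = 13195 ≡ 155
155 × 109 = 16895 ≡ 106

106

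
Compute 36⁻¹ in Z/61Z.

39

61 = 1×36 + 25
36 = 1×25 + 11
25 = 2×11 + 3
11 = 3×3 + 2
3 = 1×2 + 1
2 = 2×1 + 0
gcd(36, 61) = 1, so the inverse exists.
Back-substitute for 1:
1 = 1×3 − 1×2
  = −1×11 + 4×3
  = 4×25 − 9×11
  = −9×36 + 13×25
  = 13×61 − 22×36
So 36⁻¹ ≡ −22 ≡ 39 (mod 61).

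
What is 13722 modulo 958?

310

13722 = 14*958 + 310, so 13722 ≡ 310 (mod 958).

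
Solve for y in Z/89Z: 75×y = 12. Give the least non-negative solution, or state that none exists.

gcd(75, 89) = 1, so a unique solution mod 89 exists.
75⁻¹ ≡ 19 (mod 89).
y ≡ 19×12 ≡ 50 (mod 89).

50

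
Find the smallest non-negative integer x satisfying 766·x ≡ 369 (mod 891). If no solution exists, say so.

774

gcd(766, 891) = 1, so a unique solution mod 891 exists.
766⁻¹ ≡ 613 (mod 891).
x ≡ 613·369 ≡ 774 (mod 891).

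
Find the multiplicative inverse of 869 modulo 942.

By the extended Euclidean algorithm:
942 = 1*869 + 73
869 = 11*73 + 66
73 = 1*66 + 7
66 = 9*7 + 3
7 = 2*3 + 1
3 = 3*1 + 0
gcd(869, 942) = 1, so the inverse exists.
Bézout: 1 = 250*942 − 271*869.
So 869⁻¹ ≡ −271 ≡ 671 (mod 942).

671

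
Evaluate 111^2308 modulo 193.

189

Using repeated squaring:
2308 in binary is 100100000100, i.e. 2308 = 2048 + 256 + 4.
111^1 ≡ 111 (mod 193)
111^2 ≡ 111^2 = 12321 ≡ 162 (mod 193)
111^4 ≡ 162^2 = 26244 ≡ 189 (mod 193)
111^8 ≡ 189^2 = 35721 ≡ 16 (mod 193)
111^16 ≡ 16^2 = 256 ≡ 63 (mod 193)
111^32 ≡ 63^2 = 3969 ≡ 109 (mod 193)
111^64 ≡ 109^2 = 11881 ≡ 108 (mod 193)
111^128 ≡ 108^2 = 11664 ≡ 84 (mod 193)
111^256 ≡ 84^2 = 7056 ≡ 108 (mod 193)
111^512 ≡ 108^2 = 11664 ≡ 84 (mod 193)
111^1024 ≡ 84^2 = 7056 ≡ 108 (mod 193)
111^2048 ≡ 108^2 = 11664 ≡ 84 (mod 193)
111^2308 = 111^2048 · 111^256 · 111^4 ≡ 84 · 108 · 189 (mod 193).
Accumulate the product:
84 · 108 = 9072 ≡ 1
1 · 189 = 189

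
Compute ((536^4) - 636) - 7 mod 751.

276

(536)^4 ≡ 168 (mod 751)
168 - 636 = -468 ≡ 283 (mod 751)
283 - 7 = 276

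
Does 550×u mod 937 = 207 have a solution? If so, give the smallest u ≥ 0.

152

gcd(550, 937) = 1, so a unique solution mod 937 exists.
550⁻¹ ≡ 46 (mod 937).
u ≡ 46×207 ≡ 152 (mod 937).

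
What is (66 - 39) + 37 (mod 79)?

66 - 39 = 27
27 + 37 = 64

64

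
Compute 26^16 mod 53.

36

26^1 ≡ 26 (mod 53)
26^2 ≡ 26^2 = 676 ≡ 40 (mod 53)
26^4 ≡ 40^2 = 1600 ≡ 10 (mod 53)
26^8 ≡ 10^2 = 100 ≡ 47 (mod 53)
26^16 ≡ 47^2 = 2209 ≡ 36 (mod 53)
So 26^16 ≡ 36 (mod 53).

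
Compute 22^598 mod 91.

By square-and-multiply:
598 in binary is 1001010110, i.e. 598 = 512 + 64 + 16 + 4 + 2.
22^1 ≡ 22 (mod 91)
22^2 ≡ 22^2 = 484 ≡ 29 (mod 91)
22^4 ≡ 29^2 = 841 ≡ 22 (mod 91)
22^8 ≡ 22^2 = 484 ≡ 29 (mod 91)
22^16 ≡ 29^2 = 841 ≡ 22 (mod 91)
22^32 ≡ 22^2 = 484 ≡ 29 (mod 91)
22^64 ≡ 29^2 = 841 ≡ 22 (mod 91)
22^128 ≡ 22^2 = 484 ≡ 29 (mod 91)
22^256 ≡ 29^2 = 841 ≡ 22 (mod 91)
22^512 ≡ 22^2 = 484 ≡ 29 (mod 91)
22^598 = 22^512 * 22^64 * 22^16 * 22^4 * 22^2 ≡ 29 * 22 * 22 * 22 * 29 (mod 91).
Accumulate the product:
29 * 22 = 638 ≡ 1
1 * 22 = 22
22 * 22 = 484 ≡ 29
29 * 29 = 841 ≡ 22

22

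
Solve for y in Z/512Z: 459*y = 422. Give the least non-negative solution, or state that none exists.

50

gcd(459, 512) = 1, so a unique solution mod 512 exists.
459⁻¹ ≡ 483 (mod 512).
y ≡ 483*422 ≡ 50 (mod 512).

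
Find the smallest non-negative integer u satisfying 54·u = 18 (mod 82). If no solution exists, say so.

14

gcd(54, 82) = 2, and 2 | 18, so solutions exist.
Divide through by 2: 27·u ≡ 9 (mod 41).
27⁻¹ ≡ 38 (mod 41).
u ≡ 38·9 ≡ 14 (mod 41).
The smallest non-negative solution is u = 14.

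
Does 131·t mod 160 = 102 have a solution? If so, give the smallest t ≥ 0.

gcd(131, 160) = 1, so a unique solution mod 160 exists.
131⁻¹ ≡ 11 (mod 160).
t ≡ 11·102 ≡ 2 (mod 160).

2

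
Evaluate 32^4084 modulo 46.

32^1 ≡ 32 (mod 46)
32^2 ≡ 32^2 = 1024 ≡ 12 (mod 46)
32^4 ≡ 12^2 = 144 ≡ 6 (mod 46)
32^8 ≡ 6^2 = 36 (mod 46)
32^16 ≡ 36^2 = 1296 ≡ 8 (mod 46)
32^32 ≡ 8^2 = 64 ≡ 18 (mod 46)
32^64 ≡ 18^2 = 324 ≡ 2 (mod 46)
32^128 ≡ 2^2 = 4 (mod 46)
32^256 ≡ 4^2 = 16 (mod 46)
32^512 ≡ 16^2 = 256 ≡ 26 (mod 46)
32^1024 ≡ 26^2 = 676 ≡ 32 (mod 46)
32^2048 ≡ 32^2 = 1024 ≡ 12 (mod 46)
32^4084 = 32^2048 · 32^1024 · 32^512 · 32^256 · 32^128 · 32^64 · 32^32 · 32^16 · 32^4 ≡ 12 · 32 · 26 · 16 · 4 · 2 · 18 · 8 · 6 (mod 46).
Accumulate the product:
12 · 32 = 384 ≡ 16
16 · 26 = 416 ≡ 2
2 · 16 = 32
32 · 4 = 128 ≡ 36
36 · 2 = 72 ≡ 26
26 · 18 = 468 ≡ 8
8 · 8 = 64 ≡ 18
18 · 6 = 108 ≡ 16

16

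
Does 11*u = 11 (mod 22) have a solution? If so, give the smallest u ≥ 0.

gcd(11, 22) = 11, and 11 | 11, so solutions exist.
Divide through by 11: 1*u = 1 (mod 2).
1⁻¹ ≡ 1 (mod 2).
u ≡ 1*1 ≡ 1 (mod 2).
The smallest non-negative solution is u = 1.

1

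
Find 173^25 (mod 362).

207

Compute successive squares:
25 in binary is 11001, i.e. 25 = 16 + 8 + 1.
173^1 ≡ 173 (mod 362)
173^2 ≡ 173^2 = 29929 ≡ 245 (mod 362)
173^4 ≡ 245^2 = 60025 ≡ 295 (mod 362)
173^8 ≡ 295^2 = 87025 ≡ 145 (mod 362)
173^16 ≡ 145^2 = 21025 ≡ 29 (mod 362)
173^25 = 173^16 · 173^8 · 173^1 ≡ 29 · 145 · 173 (mod 362).
Accumulate the product:
29 · 145 = 4205 ≡ 223
223 · 173 = 38579 ≡ 207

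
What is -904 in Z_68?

-904 = -14·68 + 48, so -904 ≡ 48 (mod 68).

48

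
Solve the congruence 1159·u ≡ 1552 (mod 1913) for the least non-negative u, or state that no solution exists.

gcd(1159, 1913) = 1, so a unique solution mod 1913 exists.
1159⁻¹ ≡ 1469 (mod 1913).
u ≡ 1469·1552 ≡ 1505 (mod 1913).

1505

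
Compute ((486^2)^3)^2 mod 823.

(486)^2 ≡ 818 (mod 823)
(818)^3 ≡ 698 (mod 823)
(698)^2 ≡ 811 (mod 823)

811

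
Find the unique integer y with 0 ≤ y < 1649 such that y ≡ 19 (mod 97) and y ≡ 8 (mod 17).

97⁻¹ mod 17: 97×10 ≡ 1 (mod 17), so 97⁻¹ ≡ 10.
y = 19 + 97×((8 − 19)×10 mod 17) = 19 + 97×9 = 892.

892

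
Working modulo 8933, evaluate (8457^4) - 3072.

(8457)^4 ≡ 1262 (mod 8933)
1262 - 3072 = -1810 ≡ 7123 (mod 8933)

7123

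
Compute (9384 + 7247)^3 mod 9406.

2455

9384 + 7247 = 16631 ≡ 7225 (mod 9406)
(7225)^3 ≡ 2455 (mod 9406)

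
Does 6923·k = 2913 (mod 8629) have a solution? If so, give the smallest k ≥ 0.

2239

gcd(6923, 8629) = 1, so a unique solution mod 8629 exists.
6923⁻¹ ≡ 3748 (mod 8629).
k ≡ 3748·2913 ≡ 2239 (mod 8629).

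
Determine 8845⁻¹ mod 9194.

By the extended Euclidean algorithm:
9194 = 1*8845 + 349
8845 = 25*349 + 120
349 = 2*120 + 109
120 = 1*109 + 11
109 = 9*11 + 10
11 = 1*10 + 1
10 = 10*1 + 0
gcd(8845, 9194) = 1, so the inverse exists.
Bézout: 1 = −811*9194 + 843*8845.
So 8845⁻¹ ≡ 843 (mod 9194).

843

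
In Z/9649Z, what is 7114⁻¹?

Apply the Euclidean algorithm and back-substitute:
9649 = 1*7114 + 2535
7114 = 2*2535 + 2044
2535 = 1*2044 + 491
2044 = 4*491 + 80
491 = 6*80 + 11
80 = 7*11 + 3
11 = 3*3 + 2
3 = 1*2 + 1
2 = 2*1 + 0
gcd(7114, 9649) = 1, so the inverse exists.
Back-substitute for 1:
1 = 1*3 − 1*2
  = −1*11 + 4*3
  = 4*80 − 29*11
  = −29*491 + 178*80
  = 178*2044 − 741*491
  = −741*2535 + 919*2044
  = 919*7114 − 2579*2535
  = −2579*9649 + 3498*7114
So 7114⁻¹ ≡ 3498 (mod 9649).

3498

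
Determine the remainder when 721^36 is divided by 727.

Compute successive squares:
36 in binary is 100100, i.e. 36 = 32 + 4.
721^1 ≡ 721 (mod 727)
721^2 ≡ 721^2 = 519841 ≡ 36 (mod 727)
721^4 ≡ 36^2 = 1296 ≡ 569 (mod 727)
721^8 ≡ 569^2 = 323761 ≡ 246 (mod 727)
721^16 ≡ 246^2 = 60516 ≡ 175 (mod 727)
721^32 ≡ 175^2 = 30625 ≡ 91 (mod 727)
721^36 = 721^32 · 721^4 ≡ 91 · 569 (mod 727).
91 · 569 = 51779 ≡ 162 (mod 727).

162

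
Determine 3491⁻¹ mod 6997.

Apply the Euclidean algorithm and back-substitute:
6997 = 2*3491 + 15
3491 = 232*15 + 11
15 = 1*11 + 4
11 = 2*4 + 3
4 = 1*3 + 1
3 = 3*1 + 0
gcd(3491, 6997) = 1, so the inverse exists.
Back-substitute for 1:
1 = 1*4 − 1*3
  = −1*11 + 3*4
  = 3*15 − 4*11
  = −4*3491 + 931*15
  = 931*6997 − 1866*3491
So 3491⁻¹ ≡ −1866 ≡ 5131 (mod 6997).

5131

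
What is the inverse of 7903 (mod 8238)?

541

Run the extended Euclidean algorithm:
8238 = 1×7903 + 335
7903 = 23×335 + 198
335 = 1×198 + 137
198 = 1×137 + 61
137 = 2×61 + 15
61 = 4×15 + 1
15 = 15×1 + 0
gcd(7903, 8238) = 1, so the inverse exists.
Back-substitute for 1:
1 = 1×61 − 4×15
  = −4×137 + 9×61
  = 9×198 − 13×137
  = −13×335 + 22×198
  = 22×7903 − 519×335
  = −519×8238 + 541×7903
So 7903⁻¹ ≡ 541 (mod 8238).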